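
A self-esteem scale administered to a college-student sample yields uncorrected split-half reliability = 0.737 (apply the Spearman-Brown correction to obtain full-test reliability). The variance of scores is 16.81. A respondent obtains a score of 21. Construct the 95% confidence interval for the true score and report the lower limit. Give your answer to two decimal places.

SD = √16.81 ≃ 4.100
Spearman-Brown: r = 2(0.737) / (1 + 0.737) = 1.474 / 1.737 ≃ 0.849
The standard error of measurement is 4.100·√(1 − 0.849) ≃ 4.100·0.389 ≃ 1.595.
Margin = 1.96 · 1.595 ≃ 3.127
Lower bound: 21 − 3.127 = 17.873

17.87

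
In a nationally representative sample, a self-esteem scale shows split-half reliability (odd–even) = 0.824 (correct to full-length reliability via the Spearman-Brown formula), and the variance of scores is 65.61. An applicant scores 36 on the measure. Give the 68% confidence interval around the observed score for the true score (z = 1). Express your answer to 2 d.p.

[33.48, 38.52]

SD = √65.61 ≈ 8.100
Full-length reliability (Spearman-Brown) = 2(0.824)/(1+0.824) ≈ 0.904
The standard error of measurement is 8.100*√(1 − 0.904) ≈ 8.100*0.311 ≈ 2.516.
Margin = 1 * 2.516 ≈ 2.516
Interval: (33.484, 38.516)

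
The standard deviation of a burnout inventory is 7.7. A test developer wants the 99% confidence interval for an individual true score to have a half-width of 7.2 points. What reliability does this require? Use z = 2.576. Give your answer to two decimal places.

0.87

Required SEM = 7.2 / 2.576 ≈ 2.795
Required reliability = 1 − (SEM/SD)² = 1 − 0.132 ≈ 0.868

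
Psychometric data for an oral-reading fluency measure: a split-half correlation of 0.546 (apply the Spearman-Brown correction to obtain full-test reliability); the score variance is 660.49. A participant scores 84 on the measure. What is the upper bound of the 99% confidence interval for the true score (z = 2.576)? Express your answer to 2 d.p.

SD = √660.49 = 25.7000
Spearman-Brown: r = 2(0.546) / (1 + 0.546) = 1.0920 / 1.5460 ≈ 0.7063
SEM = 25.7000×√(1 − 0.7063) ≈ 13.9270
Margin = 2.576 × 13.9270 ≈ 35.8758
Upper bound: 84 + 35.8758 = 119.8758

119.88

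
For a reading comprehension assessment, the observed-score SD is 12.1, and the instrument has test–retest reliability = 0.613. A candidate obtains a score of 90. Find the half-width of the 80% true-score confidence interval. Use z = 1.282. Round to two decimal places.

SEM = 12.10000 · √(1 − 0.61300) = 12.10000 · √0.38700 ≈ 12.10000 · 0.62209 ≈ 7.52733
1.282 · SEM ≈ 9.65003

9.65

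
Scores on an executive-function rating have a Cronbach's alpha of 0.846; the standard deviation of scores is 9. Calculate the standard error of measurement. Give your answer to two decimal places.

The standard error of measurement is 9.000×√(1 − 0.846) ≃ 9.000×0.392 ≃ 3.532.

3.53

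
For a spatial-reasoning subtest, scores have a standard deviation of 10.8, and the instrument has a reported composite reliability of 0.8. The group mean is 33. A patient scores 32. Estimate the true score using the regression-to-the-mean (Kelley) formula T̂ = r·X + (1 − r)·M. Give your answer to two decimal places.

T̂ = 0.8000(32) + 0.2000(33) ≃ 32.2000

32.20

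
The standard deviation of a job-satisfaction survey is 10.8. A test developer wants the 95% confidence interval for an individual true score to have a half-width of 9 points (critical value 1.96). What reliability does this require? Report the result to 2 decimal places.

0.82

SEM needed = half-width / z = 9/1.96 ≃ 4.5918
Required reliability = 1 − (SEM/SD)² = 1 − 0.1808 ≃ 0.8192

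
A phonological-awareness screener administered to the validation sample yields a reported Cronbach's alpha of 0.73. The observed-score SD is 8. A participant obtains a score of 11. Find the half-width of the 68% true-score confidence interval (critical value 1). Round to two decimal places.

4.16

SEM = 8.0000 · √(1 − 0.7300) = 8.0000 · √0.2700 ≈ 8.0000 · 0.5196 ≈ 4.1569
Margin = 1 · 4.1569 ≈ 4.1569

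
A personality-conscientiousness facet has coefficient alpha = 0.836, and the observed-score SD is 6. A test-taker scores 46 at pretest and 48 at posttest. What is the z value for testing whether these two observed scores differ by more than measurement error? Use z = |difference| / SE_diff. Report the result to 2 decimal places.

SEM = 6.0000·√(1 − 0.8360) ≈ 2.4298
Standard error of the difference = 2.4298·√2 ≈ 3.4363
z = |46 − 48| / 3.4363 = 2 / 3.4363 ≈ 0.5820

0.58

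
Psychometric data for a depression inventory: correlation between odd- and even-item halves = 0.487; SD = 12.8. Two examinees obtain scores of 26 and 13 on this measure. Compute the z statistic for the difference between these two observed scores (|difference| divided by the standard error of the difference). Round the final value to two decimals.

r_full = 2·0.487 / (1 + 0.487) ≈ 0.655
The standard error of measurement is 12.800×√(1 − 0.655) ≈ 12.800×0.587 ≈ 7.518.
SE_diff = SEM × √2 ≈ 7.518 × 1.414 ≈ 10.632
z = 13 / 10.632 ≈ 1.223

1.22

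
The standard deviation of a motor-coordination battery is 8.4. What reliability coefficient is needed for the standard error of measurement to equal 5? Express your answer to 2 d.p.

0.65

r = 1 − (SEM / SD)² = 1 − (5.000 / 8.4)² ≈ 1 − 0.354 ≈ 0.646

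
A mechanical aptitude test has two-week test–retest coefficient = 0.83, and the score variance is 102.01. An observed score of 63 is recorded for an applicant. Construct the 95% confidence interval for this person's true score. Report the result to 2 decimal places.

SD = √102.01 = 10.100
SEM = 10.100 · √(1 − 0.830) = 10.100 · √0.170 ≃ 10.100 · 0.412 ≃ 4.164
Half-width = 1.96·4.164 ≃ 8.162
95% CI: 63 ± 8.162 = [54.838, 71.162]

[54.84, 71.16]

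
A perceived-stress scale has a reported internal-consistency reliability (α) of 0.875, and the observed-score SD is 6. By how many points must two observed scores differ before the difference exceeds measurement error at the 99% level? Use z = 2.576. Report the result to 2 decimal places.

The standard error of measurement is 6.0000·√(1 − 0.8750) ≈ 6.0000·0.3536 ≈ 2.1213.
Standard error of the difference = 2.1213·√2 ≈ 3.0000
Minimum reliable difference = 2.576 · SE_diff ≈ 2.576 · 3.0000 ≈ 7.7280

7.73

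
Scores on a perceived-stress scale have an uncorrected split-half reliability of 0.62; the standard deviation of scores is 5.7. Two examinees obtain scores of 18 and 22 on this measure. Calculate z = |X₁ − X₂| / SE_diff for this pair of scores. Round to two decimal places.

1.02

r_full = 2·0.62 / (1 + 0.62) ≈ 0.76543
SEM = 5.70000 × √(1 − 0.76543) = 5.70000 × √0.23457 ≈ 5.70000 × 0.48432 ≈ 2.76064
SE_diff = √2 × SEM ≈ 3.90413
z = |18 − 22| / 3.90413 = 4 / 3.90413 ≈ 1.02456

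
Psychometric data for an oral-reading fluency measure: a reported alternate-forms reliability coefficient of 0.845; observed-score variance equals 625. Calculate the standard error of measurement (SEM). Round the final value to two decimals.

SD = √625 ≈ 25.000
SEM = 25.000 · √(1 − 0.845) = 25.000 · √0.155 ≈ 25.000 · 0.394 ≈ 9.843

9.84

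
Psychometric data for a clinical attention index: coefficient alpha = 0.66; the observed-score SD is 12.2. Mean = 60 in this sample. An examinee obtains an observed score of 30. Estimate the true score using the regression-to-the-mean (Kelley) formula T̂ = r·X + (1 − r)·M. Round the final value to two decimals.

40.20

T̂ = r·X + (1 − r)·M = 0.66000·30 + 0.34000·60 = 19.80000 + 20.40000 ≈ 40.20000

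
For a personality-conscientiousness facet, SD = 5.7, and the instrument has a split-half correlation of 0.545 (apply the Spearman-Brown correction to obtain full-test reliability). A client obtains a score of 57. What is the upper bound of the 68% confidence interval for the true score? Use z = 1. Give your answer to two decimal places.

Full-length reliability (Spearman-Brown) = 2(0.545)/(1+0.545) ≈ 0.7055
The standard error of measurement is 5.7000×√(1 − 0.7055) ≈ 5.7000×0.5427 ≈ 3.0933.
Margin = 1 × 3.0933 ≈ 3.0933
Upper bound: 57 + 3.0933 = 60.0933

60.09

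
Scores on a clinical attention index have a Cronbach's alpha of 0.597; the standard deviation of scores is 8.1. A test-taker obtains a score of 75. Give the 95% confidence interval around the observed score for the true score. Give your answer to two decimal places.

[64.92, 85.08]

The standard error of measurement is 8.1000*√(1 − 0.5970) ≈ 8.1000*0.6348 ≈ 5.1421.
1.96 * SEM ≈ 10.0784
Interval: (64.9216, 85.0784)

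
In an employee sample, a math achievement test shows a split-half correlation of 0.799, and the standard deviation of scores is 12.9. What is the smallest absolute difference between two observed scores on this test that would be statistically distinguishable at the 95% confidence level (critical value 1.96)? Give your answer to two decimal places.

11.95

Spearman-Brown: r = 2(0.799) / (1 + 0.799) = 1.598 / 1.799 ≃ 0.888
SEM = 12.900 · √(1 − 0.888) = 12.900 · √0.112 ≃ 12.900 · 0.334 ≃ 4.312
SE_diff = SEM · √2 ≃ 4.312 · 1.414 ≃ 6.098
Smallest detectable difference = 1.96·6.098 ≃ 11.952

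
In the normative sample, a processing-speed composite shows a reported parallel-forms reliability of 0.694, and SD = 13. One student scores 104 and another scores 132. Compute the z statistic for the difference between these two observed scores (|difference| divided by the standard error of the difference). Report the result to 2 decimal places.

The standard error of measurement is 13.0000·√(1 − 0.6940) ≈ 13.0000·0.5532 ≈ 7.1912.
Standard error of the difference = 7.1912·√2 ≈ 10.1700
z = 28 / 10.1700 ≈ 2.7532

2.75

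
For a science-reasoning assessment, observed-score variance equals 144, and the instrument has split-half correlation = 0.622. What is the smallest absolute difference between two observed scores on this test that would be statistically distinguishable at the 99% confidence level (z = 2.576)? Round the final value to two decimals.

SD = √144 = 12.000
Full-length reliability (Spearman-Brown) = 2(0.622)/(1+0.622) ≃ 0.767
SEM = 12.000 * √(1 − 0.767) = 12.000 * √0.233 ≃ 12.000 * 0.483 ≃ 5.793
SE_diff = √2 * SEM ≃ 8.193
Smallest detectable difference = 2.576*8.193 ≃ 21.104

21.10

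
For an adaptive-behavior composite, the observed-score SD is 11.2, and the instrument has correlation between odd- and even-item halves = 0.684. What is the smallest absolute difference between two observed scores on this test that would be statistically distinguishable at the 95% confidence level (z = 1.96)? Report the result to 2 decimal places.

Full-length reliability (Spearman-Brown) = 2(0.684)/(1+0.684) ≈ 0.812
SEM = 11.200 · √(1 − 0.812) = 11.200 · √0.188 ≈ 11.200 · 0.433 ≈ 4.852
SE_diff = √2 · SEM ≈ 6.861
Smallest detectable difference = 1.96·6.861 ≈ 13.448

13.45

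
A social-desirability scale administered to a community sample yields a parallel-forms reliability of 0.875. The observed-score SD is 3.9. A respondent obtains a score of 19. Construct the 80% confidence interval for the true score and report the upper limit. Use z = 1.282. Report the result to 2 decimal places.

20.77

SEM = 3.9000 × √(1 − 0.8750) = 3.9000 × √0.1250 ≈ 3.9000 × 0.3536 ≈ 1.3789
Half-width = 1.282×1.3789 ≈ 1.7677
Upper limit = 19 + 1.7677 ≈ 20.7677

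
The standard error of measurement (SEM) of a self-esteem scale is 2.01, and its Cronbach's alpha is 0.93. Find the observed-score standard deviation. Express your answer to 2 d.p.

SD = SEM / √(1 − r) = 2.01 / √0.0700 ≈ 2.01 / 0.2646 ≈ 7.5971

7.60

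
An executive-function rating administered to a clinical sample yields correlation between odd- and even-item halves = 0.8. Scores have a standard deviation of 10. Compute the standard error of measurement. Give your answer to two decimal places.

3.33

r_full = 2·0.8 / (1 + 0.8) ≃ 0.889
The standard error of measurement is 10.000×√(1 − 0.889) ≃ 10.000×0.333 ≃ 3.333.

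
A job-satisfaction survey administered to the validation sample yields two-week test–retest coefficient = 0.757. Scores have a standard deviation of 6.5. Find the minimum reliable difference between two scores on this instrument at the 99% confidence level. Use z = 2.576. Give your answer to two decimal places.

SEM = 6.5000·√(1 − 0.7570) ≈ 3.2042
SE_diff = √2 · SEM ≈ 4.5314
Minimum reliable difference = 2.576 · SE_diff ≈ 2.576 · 4.5314 ≈ 11.6729

11.67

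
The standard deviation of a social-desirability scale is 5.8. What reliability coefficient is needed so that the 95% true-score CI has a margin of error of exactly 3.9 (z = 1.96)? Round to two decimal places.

0.88

SEM needed = half-width / z = 3.9/1.96 ≈ 1.990
r = 1 − (SEM / SD)² = 1 − (1.990 / 5.8)² ≈ 1 − 0.118 ≈ 0.882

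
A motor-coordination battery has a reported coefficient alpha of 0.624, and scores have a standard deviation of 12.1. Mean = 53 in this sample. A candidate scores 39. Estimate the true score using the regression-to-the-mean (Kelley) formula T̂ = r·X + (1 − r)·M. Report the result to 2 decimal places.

Estimated true score = 0.6240*39 + (1 − 0.6240)*53 ≈ 44.2640

44.26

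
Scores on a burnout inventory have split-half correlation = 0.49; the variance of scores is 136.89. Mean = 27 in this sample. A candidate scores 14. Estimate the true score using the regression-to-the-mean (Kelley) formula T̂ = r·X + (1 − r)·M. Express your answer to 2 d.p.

18.45

r_full = 2·0.49 / (1 + 0.49) ≃ 0.658
T̂ = 0.658(14) + 0.342(27) ≃ 18.450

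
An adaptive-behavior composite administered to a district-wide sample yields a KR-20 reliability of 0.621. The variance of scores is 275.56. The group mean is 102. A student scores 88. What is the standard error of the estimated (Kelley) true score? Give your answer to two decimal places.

8.05

SD = √275.56 ≈ 16.600
SE_est = 16.600·√[r(1 − r)] ≈ 8.053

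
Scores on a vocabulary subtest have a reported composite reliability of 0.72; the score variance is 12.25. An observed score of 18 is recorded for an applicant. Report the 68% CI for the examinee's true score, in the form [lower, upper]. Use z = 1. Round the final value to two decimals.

[16.15, 19.85]

σ = 12.25^(1/2) = 3.500
SEM = 3.500*√(1 − 0.720) ≈ 1.852
Half-width = 1*1.852 ≈ 1.852
CI = 18 ± 1.852 → [16.148, 19.852]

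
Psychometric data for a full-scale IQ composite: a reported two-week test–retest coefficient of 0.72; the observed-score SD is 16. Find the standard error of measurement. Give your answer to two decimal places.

8.47

SEM = 16.000 * √(1 − 0.720) = 16.000 * √0.280 ≈ 16.000 * 0.529 ≈ 8.466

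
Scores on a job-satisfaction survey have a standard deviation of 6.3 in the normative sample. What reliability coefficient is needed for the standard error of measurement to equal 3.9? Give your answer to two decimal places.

0.62

Required reliability = 1 − (SEM/SD)² = 1 − 0.383 ≈ 0.617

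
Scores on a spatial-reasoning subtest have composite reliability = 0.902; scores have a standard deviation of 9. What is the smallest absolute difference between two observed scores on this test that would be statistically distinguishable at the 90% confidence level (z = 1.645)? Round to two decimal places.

6.55

SEM = 9.000 * √(1 − 0.902) = 9.000 * √0.098 ≃ 9.000 * 0.313 ≃ 2.817
Standard error of the difference = 2.817·√2 ≃ 3.984
Smallest detectable difference = 1.645*3.984 ≃ 6.554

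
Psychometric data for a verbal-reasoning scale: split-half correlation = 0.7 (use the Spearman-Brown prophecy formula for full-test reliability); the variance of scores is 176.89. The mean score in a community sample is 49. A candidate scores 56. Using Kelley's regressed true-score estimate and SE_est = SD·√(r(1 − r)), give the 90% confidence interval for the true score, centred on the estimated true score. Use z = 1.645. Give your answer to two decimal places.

SD = √176.89 = 13.3000
Full-length reliability (Spearman-Brown) = 2(0.7)/(1+0.7) ≃ 0.8235
T̂ = 0.8235(56) + 0.1765(49) ≃ 54.7647
SE_est = SD × √(r(1 − r)) = 13.3000 × √0.1453 ≃ 13.3000 × 0.3812 ≃ 5.0702
90% CI: 54.7647 ± 8.3405 ≃ (46.4242, 63.1052)

[46.42, 63.11]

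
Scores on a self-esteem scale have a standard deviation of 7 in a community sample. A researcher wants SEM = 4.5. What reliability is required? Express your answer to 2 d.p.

r = 1 − (SEM / SD)² = 1 − (4.50000 / 7)² ≈ 1 − 0.41327 ≈ 0.58673

0.59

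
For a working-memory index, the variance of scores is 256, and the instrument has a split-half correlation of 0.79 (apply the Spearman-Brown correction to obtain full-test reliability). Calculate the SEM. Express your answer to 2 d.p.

5.48

σ = 256^(1/2) = 16.000
r_full = 2·0.79 / (1 + 0.79) ≃ 0.883
SEM = 16.000*√(1 − 0.883) ≃ 5.480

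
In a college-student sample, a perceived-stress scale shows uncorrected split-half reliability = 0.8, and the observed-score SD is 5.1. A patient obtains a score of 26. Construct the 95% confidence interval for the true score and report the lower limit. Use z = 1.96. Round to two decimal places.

Spearman-Brown: r = 2(0.8) / (1 + 0.8) = 1.6000 / 1.8000 ≈ 0.8889
SEM = 5.1000 × √(1 − 0.8889) = 5.1000 × √0.1111 ≈ 5.1000 × 0.3333 ≈ 1.7000
Half-width = 1.96×1.7000 ≈ 3.3320
Lower bound: 26 − 3.3320 = 22.6680

22.67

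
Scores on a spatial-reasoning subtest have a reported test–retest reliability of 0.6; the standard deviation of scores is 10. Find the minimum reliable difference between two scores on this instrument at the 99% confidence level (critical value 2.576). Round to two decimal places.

23.04

SEM = 10.00000 * √(1 − 0.60000) = 10.00000 * √0.40000 ≈ 10.00000 * 0.63246 ≈ 6.32456
SE_diff = √2 * SEM ≈ 8.94427
Smallest detectable difference = 2.576*8.94427 ≈ 23.04044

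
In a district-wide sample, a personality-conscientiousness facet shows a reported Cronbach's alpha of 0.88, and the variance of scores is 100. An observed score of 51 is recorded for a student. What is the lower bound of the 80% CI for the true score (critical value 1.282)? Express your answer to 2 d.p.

SD = √100 = 10.0000
SEM = 10.0000 * √(1 − 0.8800) = 10.0000 * √0.1200 ≃ 10.0000 * 0.3464 ≃ 3.4641
Margin = 1.282 * 3.4641 ≃ 4.4410
Lower limit = 51 − 4.4410 ≃ 46.5590

46.56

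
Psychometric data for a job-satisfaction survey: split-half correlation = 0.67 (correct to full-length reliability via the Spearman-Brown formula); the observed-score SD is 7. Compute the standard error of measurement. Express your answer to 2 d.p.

3.11

r_full = 2·0.67 / (1 + 0.67) ≈ 0.8024
SEM = 7.0000 · √(1 − 0.8024) = 7.0000 · √0.1976 ≈ 7.0000 · 0.4445 ≈ 3.1117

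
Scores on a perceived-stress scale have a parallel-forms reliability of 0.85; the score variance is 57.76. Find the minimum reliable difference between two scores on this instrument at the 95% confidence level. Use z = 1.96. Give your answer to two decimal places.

8.16

SD = √57.76 ≈ 7.600
The standard error of measurement is 7.600·√(1 − 0.850) ≈ 7.600·0.387 ≈ 2.943.
SE_diff = √2 · SEM ≈ 4.163
Minimum reliable difference = 1.96 · SE_diff ≈ 1.96 · 4.163 ≈ 8.159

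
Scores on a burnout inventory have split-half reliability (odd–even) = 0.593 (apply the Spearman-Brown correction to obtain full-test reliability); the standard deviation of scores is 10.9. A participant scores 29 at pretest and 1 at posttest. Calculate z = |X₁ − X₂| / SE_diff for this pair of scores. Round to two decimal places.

r_full = 2·0.593 / (1 + 0.593) ≈ 0.74451
SEM = 10.90000*√(1 − 0.74451) ≈ 5.50955
SE_diff = SEM * √2 ≈ 5.50955 * 1.41421 ≈ 7.79167
z = |29 − 1| / 7.79167 = 28 / 7.79167 ≈ 3.59358

3.59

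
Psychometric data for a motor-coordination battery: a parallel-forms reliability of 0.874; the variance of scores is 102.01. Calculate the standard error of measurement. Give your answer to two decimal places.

3.59

σ = 102.01^(1/2) = 10.100
SEM = 10.100*√(1 − 0.874) ≈ 3.585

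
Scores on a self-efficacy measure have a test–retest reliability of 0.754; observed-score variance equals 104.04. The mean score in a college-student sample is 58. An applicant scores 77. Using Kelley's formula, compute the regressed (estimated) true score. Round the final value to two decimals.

T̂ = 0.7540(77) + 0.2460(58) ≈ 72.3260

72.33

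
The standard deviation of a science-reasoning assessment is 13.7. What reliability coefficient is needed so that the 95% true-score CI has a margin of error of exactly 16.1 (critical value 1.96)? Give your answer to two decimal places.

Required SEM = 16.1 / 1.96 ≈ 8.2143
r = 1 − (8.2143/13.7)² ≈ 1 − 0.3595 ≈ 0.6405

0.64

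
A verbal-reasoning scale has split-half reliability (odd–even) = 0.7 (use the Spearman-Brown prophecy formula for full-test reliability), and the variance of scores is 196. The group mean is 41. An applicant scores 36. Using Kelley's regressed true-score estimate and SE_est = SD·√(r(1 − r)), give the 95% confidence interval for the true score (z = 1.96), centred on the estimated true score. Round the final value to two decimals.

[26.42, 47.34]

σ = 196^(1/2) = 14.00000
r_full = 2·0.7 / (1 + 0.7) ≈ 0.82353
T̂ = r·X + (1 − r)·M = 0.82353×36 + 0.17647×41 ≈ 29.64706 + 7.23529 ≈ 36.88235
SE_est = SD × √(r(1 − r)) = 14.00000 × √0.14533 ≈ 14.00000 × 0.38122 ≈ 5.33708
CI = 36.88235 ± 1.96 × 5.33708 → [26.42168, 47.34303]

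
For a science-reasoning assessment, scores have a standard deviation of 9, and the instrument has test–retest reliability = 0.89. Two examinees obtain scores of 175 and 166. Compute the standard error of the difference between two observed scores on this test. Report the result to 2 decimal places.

4.22

SEM = 9.0000 × √(1 − 0.8900) = 9.0000 × √0.1100 ≈ 9.0000 × 0.3317 ≈ 2.9850
SE_diff = √2 × SEM ≈ 4.2214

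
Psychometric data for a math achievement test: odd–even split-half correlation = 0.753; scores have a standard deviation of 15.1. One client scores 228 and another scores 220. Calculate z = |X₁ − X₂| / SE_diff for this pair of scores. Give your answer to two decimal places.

Full-length reliability (Spearman-Brown) = 2(0.753)/(1+0.753) ≃ 0.8591
SEM = 15.1000·√(1 − 0.8591) ≃ 5.6681
SE_diff = √2 · SEM ≃ 8.0158
z = 8 / 8.0158 ≃ 0.9980

1.00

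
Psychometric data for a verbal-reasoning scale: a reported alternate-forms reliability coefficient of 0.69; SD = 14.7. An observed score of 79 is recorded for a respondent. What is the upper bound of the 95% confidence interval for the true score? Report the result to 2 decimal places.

95.04

The standard error of measurement is 14.700*√(1 − 0.690) ≈ 14.700*0.557 ≈ 8.185.
Half-width = 1.96*8.185 ≈ 16.042
Upper bound: 79 + 16.042 = 95.042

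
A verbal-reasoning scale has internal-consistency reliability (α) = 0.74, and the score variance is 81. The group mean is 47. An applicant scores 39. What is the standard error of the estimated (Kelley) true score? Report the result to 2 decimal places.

SD = √81 = 9.000
SE_est = SD × √(r(1 − r)) = 9.000 × √0.192 ≃ 9.000 × 0.439 ≃ 3.948

3.95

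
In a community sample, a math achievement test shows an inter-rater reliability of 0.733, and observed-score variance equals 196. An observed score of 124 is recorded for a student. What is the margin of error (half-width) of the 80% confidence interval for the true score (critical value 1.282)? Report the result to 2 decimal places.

SD = √196 = 14.0000
The standard error of measurement is 14.0000·√(1 − 0.7330) ≈ 14.0000·0.5167 ≈ 7.2341.
1.282 · SEM ≈ 9.2741

9.27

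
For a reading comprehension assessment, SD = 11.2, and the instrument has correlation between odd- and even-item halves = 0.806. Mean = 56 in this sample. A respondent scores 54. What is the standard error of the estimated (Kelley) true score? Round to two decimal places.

r_full = 2·0.806 / (1 + 0.806) ≈ 0.8926
SE_est = SD * √(r(1 − r)) = 11.2000 * √0.0959 ≈ 11.2000 * 0.3096 ≈ 3.4680

3.47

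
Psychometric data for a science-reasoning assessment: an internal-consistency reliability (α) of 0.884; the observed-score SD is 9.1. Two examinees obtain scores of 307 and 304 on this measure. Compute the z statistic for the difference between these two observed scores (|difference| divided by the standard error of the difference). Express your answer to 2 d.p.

The standard error of measurement is 9.1000×√(1 − 0.8840) ≈ 9.1000×0.3406 ≈ 3.0993.
SE_diff = √2 × SEM ≈ 4.3831
z = |307 − 304| / 4.3831 = 3 / 4.3831 ≈ 0.6844

0.68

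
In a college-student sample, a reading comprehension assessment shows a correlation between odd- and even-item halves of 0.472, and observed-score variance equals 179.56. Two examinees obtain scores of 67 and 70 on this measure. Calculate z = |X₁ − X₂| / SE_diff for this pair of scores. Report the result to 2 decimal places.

σ = 179.56^(1/2) = 13.400
Spearman-Brown: r = 2(0.472) / (1 + 0.472) = 0.944 / 1.472 ≃ 0.641
SEM = 13.400 × √(1 − 0.641) = 13.400 × √0.359 ≃ 13.400 × 0.599 ≃ 8.025
SE_diff = √2 × SEM ≃ 11.350
z = |67 − 70| / 11.350 = 3 / 11.350 ≃ 0.264

0.26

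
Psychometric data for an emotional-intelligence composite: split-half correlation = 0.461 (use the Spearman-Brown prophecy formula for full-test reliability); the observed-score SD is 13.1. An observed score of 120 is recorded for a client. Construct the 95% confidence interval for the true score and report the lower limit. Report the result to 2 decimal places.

Spearman-Brown: r = 2(0.461) / (1 + 0.461) = 0.9220 / 1.4610 ≈ 0.6311
SEM = 13.1000 · √(1 − 0.6311) = 13.1000 · √0.3689 ≈ 13.1000 · 0.6074 ≈ 7.9568
Half-width = 1.96·7.9568 ≈ 15.5954
Lower limit = 120 − 15.5954 ≈ 104.4046

104.40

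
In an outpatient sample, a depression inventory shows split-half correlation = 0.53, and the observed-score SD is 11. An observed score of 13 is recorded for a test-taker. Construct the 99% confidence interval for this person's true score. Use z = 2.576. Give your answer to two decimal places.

Full-length reliability (Spearman-Brown) = 2(0.53)/(1+0.53) ≈ 0.6928
The standard error of measurement is 11.0000·√(1 − 0.6928) ≈ 11.0000·0.5542 ≈ 6.0967.
2.576 · SEM ≈ 15.7051
Interval: (-2.7051, 28.7051)

[-2.71, 28.71]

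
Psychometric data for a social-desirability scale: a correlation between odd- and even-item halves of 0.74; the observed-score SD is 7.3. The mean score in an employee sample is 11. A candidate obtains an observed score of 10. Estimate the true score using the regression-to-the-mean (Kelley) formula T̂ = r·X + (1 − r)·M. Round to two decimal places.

Spearman-Brown: r = 2(0.74) / (1 + 0.74) = 1.4800 / 1.7400 ≃ 0.8506
T̂ = 0.8506(10) + 0.1494(11) ≃ 10.1494

10.15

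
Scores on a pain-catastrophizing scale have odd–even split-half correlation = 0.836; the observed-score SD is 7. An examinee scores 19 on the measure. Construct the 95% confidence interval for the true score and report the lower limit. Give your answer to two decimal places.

14.90

r_full = 2·0.836 / (1 + 0.836) ≃ 0.9107
SEM = 7.0000 × √(1 − 0.9107) = 7.0000 × √0.0893 ≃ 7.0000 × 0.2989 ≃ 2.0921
1.96 × SEM ≃ 4.1005
Lower bound: 19 − 4.1005 = 14.8995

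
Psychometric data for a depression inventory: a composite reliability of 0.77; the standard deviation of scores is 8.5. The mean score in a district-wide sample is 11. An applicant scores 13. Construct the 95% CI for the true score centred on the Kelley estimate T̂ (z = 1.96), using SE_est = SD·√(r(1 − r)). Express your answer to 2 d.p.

T̂ = r·X + (1 − r)·M = 0.7700*13 + 0.2300*11 = 10.0100 + 2.5300 ≈ 12.5400
SE_est = SD * √(r(1 − r)) = 8.5000 * √0.1771 ≈ 8.5000 * 0.4208 ≈ 3.5771
CI = 12.5400 ± 1.96 * 3.5771 → [5.5289, 19.5511]

[5.53, 19.55]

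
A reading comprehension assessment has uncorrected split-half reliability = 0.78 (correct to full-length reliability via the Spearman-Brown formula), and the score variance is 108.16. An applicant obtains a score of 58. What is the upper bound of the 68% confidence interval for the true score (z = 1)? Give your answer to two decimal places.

61.66

σ = 108.16^(1/2) = 10.400
Spearman-Brown: r = 2(0.78) / (1 + 0.78) = 1.560 / 1.780 ≃ 0.876
SEM = 10.400 · √(1 − 0.876) = 10.400 · √0.124 ≃ 10.400 · 0.352 ≃ 3.656
Margin = 1 · 3.656 ≃ 3.656
Upper limit = 58 + 3.656 ≃ 61.656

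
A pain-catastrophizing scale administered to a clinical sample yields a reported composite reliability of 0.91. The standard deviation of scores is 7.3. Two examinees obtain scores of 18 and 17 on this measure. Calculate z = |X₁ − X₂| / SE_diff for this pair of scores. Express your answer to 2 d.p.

0.32

SEM = 7.300 * √(1 − 0.910) = 7.300 * √0.090 ≈ 7.300 * 0.300 ≈ 2.190
SE_diff = SEM * √2 ≈ 2.190 * 1.414 ≈ 3.097
z = |18 − 17| / 3.097 = 1 / 3.097 ≈ 0.323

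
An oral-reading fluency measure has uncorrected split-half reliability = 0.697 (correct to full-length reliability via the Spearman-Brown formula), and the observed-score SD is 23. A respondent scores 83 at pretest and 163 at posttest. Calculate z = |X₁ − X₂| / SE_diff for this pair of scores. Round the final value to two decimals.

5.82

Full-length reliability (Spearman-Brown) = 2(0.697)/(1+0.697) ≃ 0.82145
SEM = 23.00000·√(1 − 0.82145) ≃ 9.71870
SE_diff = √2 · SEM ≃ 13.74432
z = |83 − 163| / 13.74432 = 80 / 13.74432 ≃ 5.82059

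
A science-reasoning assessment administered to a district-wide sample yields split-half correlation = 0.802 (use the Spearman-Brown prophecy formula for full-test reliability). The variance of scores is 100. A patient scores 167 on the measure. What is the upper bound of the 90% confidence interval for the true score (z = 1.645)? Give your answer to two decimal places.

172.45

σ = 100^(1/2) = 10.00000
Full-length reliability (Spearman-Brown) = 2(0.802)/(1+0.802) ≈ 0.89012
The standard error of measurement is 10.00000·√(1 − 0.89012) ≈ 10.00000·0.33148 ≈ 3.31478.
1.645 · SEM ≈ 5.45282
Upper limit = 167 + 5.45282 ≈ 172.45282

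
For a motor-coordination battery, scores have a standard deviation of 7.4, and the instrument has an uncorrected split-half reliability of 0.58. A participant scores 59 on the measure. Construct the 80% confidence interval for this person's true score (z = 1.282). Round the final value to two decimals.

[54.11, 63.89]

Full-length reliability (Spearman-Brown) = 2(0.58)/(1+0.58) ≈ 0.734
SEM = 7.400 * √(1 − 0.734) = 7.400 * √0.266 ≈ 7.400 * 0.516 ≈ 3.815
1.282 * SEM ≈ 4.891
80% CI: 59 ± 4.891 = [54.109, 63.891]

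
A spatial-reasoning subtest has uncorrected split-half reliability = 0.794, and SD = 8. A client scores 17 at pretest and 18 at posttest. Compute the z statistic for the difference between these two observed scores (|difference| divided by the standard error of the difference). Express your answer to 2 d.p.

0.26

r_full = 2·0.794 / (1 + 0.794) ≈ 0.885
SEM = 8.000 * √(1 − 0.885) = 8.000 * √0.115 ≈ 8.000 * 0.339 ≈ 2.711
SE_diff = √2 * SEM ≈ 3.834
z = 1 / 3.834 ≈ 0.261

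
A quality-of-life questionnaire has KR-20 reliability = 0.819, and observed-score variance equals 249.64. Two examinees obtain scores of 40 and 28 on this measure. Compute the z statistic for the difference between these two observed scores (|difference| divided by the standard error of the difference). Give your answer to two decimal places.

1.26

SD = √249.64 = 15.800
SEM = 15.800·√(1 − 0.819) ≈ 6.722
SE_diff = SEM · √2 ≈ 6.722 · 1.414 ≈ 9.506
z = |40 − 28| / 9.506 = 12 / 9.506 ≈ 1.262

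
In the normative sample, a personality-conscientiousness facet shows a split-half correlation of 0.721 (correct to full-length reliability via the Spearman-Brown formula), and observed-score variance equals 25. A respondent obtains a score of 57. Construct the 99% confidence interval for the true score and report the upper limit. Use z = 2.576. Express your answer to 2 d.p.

σ = 25^(1/2) = 5.000
r_full = 2·0.721 / (1 + 0.721) ≈ 0.838
SEM = 5.000 * √(1 − 0.838) = 5.000 * √0.162 ≈ 5.000 * 0.403 ≈ 2.013
Margin = 2.576 * 2.013 ≈ 5.186
Upper bound: 57 + 5.186 = 62.186

62.19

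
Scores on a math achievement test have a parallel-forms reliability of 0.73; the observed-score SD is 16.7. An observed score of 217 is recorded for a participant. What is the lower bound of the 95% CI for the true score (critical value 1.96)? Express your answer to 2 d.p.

199.99

The standard error of measurement is 16.70000×√(1 − 0.73000) ≈ 16.70000×0.51962 ≈ 8.67757.
Half-width = 1.96×8.67757 ≈ 17.00805
Lower limit = 217 − 17.00805 ≈ 199.99195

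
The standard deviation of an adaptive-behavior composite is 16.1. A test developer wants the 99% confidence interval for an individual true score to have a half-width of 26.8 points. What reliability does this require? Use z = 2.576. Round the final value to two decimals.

SEM needed = half-width / z = 26.8/2.576 ≈ 10.4037
r = 1 − (10.4037/16.1)² ≈ 1 − 0.4176 ≈ 0.5824

0.58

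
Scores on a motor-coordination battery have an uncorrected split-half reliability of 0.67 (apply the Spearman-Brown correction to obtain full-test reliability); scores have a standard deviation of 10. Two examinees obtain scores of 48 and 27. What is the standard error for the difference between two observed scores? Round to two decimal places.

6.29

Full-length reliability (Spearman-Brown) = 2(0.67)/(1+0.67) ≈ 0.802
SEM = 10.000 · √(1 − 0.802) = 10.000 · √0.198 ≈ 10.000 · 0.445 ≈ 4.445
SE_diff = SEM · √2 ≈ 4.445 · 1.414 ≈ 6.287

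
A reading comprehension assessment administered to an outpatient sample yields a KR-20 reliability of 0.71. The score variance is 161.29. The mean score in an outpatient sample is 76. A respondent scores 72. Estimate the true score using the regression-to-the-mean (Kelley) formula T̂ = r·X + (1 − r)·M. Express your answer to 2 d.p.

T̂ = 0.71000(72) + 0.29000(76) ≈ 73.16000

73.16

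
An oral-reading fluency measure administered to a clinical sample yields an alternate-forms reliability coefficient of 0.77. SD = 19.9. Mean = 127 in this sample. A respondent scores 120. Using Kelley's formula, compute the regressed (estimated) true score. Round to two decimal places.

121.61

T̂ = r·X + (1 − r)·M = 0.770·120 + 0.230·127 = 92.400 + 29.210 ≈ 121.610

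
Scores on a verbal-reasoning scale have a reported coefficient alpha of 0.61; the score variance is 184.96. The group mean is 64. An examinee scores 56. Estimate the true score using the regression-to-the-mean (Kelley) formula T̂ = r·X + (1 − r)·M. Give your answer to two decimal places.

T̂ = r·X + (1 − r)·M = 0.6100·56 + 0.3900·64 = 34.1600 + 24.9600 ≈ 59.1200

59.12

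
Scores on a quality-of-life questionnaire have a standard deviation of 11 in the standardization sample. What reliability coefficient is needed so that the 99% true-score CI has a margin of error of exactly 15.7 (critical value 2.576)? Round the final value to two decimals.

Required SEM = 15.7 / 2.576 ≃ 6.095
Required reliability = 1 − (SEM/SD)² = 1 − 0.307 ≃ 0.693

0.69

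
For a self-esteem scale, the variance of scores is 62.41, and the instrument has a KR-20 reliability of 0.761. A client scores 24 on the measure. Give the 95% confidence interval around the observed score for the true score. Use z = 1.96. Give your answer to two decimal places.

SD = √62.41 = 7.900
SEM = 7.900·√(1 − 0.761) ≈ 3.862
1.96 · SEM ≈ 7.570
Interval: (16.430, 31.570)

[16.43, 31.57]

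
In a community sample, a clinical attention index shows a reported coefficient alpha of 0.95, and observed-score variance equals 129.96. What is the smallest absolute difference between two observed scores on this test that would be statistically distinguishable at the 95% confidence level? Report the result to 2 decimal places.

SD = √129.96 ≈ 11.40000
SEM = 11.40000 * √(1 − 0.95000) = 11.40000 * √0.05000 ≈ 11.40000 * 0.22361 ≈ 2.54912
SE_diff = √2 * SEM ≈ 3.60500
Smallest detectable difference = 1.96*3.60500 ≈ 7.06579

7.07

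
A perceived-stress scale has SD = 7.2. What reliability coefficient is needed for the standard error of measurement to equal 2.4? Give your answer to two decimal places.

Required reliability = 1 − (SEM/SD)² = 1 − 0.1111 ≃ 0.8889

0.89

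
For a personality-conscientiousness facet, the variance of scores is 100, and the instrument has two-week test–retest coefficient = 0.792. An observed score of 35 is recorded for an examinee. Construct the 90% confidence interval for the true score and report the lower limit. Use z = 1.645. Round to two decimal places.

SD = √100 = 10.0000
SEM = 10.0000·√(1 − 0.7920) ≈ 4.5607
Half-width = 1.645·4.5607 ≈ 7.5024
Lower bound: 35 − 7.5024 = 27.4976

27.50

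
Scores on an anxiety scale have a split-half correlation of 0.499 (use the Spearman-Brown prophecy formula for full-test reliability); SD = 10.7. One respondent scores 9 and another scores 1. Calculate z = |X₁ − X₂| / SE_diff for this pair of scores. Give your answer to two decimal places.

Spearman-Brown: r = 2(0.499) / (1 + 0.499) = 0.998 / 1.499 ≈ 0.666
The standard error of measurement is 10.700×√(1 − 0.666) ≈ 10.700×0.578 ≈ 6.186.
SE_diff = √2 × SEM ≈ 8.748
z = |9 − 1| / 8.748 = 8 / 8.748 ≈ 0.914

0.91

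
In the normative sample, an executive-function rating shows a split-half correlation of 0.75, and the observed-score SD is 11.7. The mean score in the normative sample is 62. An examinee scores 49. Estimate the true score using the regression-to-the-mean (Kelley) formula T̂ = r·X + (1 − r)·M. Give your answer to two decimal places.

50.86

Spearman-Brown: r = 2(0.75) / (1 + 0.75) = 1.5000 / 1.7500 ≈ 0.8571
T̂ = r·X + (1 − r)·M = 0.8571*49 + 0.1429*62 ≈ 42.0000 + 8.8571 ≈ 50.8571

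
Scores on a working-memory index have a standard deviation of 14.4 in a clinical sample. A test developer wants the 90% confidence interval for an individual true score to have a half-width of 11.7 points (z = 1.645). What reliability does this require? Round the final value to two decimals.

SEM needed = half-width / z = 11.7/1.645 ≈ 7.11246
r = 1 − (7.11246/14.4)² ≈ 1 − 0.24396 ≈ 0.75604

0.76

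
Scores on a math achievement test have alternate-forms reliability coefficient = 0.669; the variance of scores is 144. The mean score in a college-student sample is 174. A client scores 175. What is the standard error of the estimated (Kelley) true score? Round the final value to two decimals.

SD = √144 ≈ 12.000
SE_est = SD · √(r(1 − r)) = 12.000 · √0.221 ≈ 12.000 · 0.471 ≈ 5.647

5.65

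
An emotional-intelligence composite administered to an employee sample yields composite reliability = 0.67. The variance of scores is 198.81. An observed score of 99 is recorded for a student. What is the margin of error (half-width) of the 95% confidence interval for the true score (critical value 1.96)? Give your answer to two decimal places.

SD = √198.81 ≈ 14.1000
SEM = 14.1000 × √(1 − 0.6700) = 14.1000 × √0.3300 ≈ 14.1000 × 0.5745 ≈ 8.0998
Margin = 1.96 × 8.0998 ≈ 15.8757

15.88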